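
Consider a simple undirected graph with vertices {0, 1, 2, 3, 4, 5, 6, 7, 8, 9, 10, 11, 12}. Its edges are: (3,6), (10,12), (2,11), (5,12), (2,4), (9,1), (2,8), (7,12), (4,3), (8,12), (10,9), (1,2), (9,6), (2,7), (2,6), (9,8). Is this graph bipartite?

Yes

Partition the vertices as {0, 2, 3, 9, 12} vs {1, 4, 5, 6, 7, 8, 10, 11}. Each listed edge has one endpoint in each part, so the graph is bipartite.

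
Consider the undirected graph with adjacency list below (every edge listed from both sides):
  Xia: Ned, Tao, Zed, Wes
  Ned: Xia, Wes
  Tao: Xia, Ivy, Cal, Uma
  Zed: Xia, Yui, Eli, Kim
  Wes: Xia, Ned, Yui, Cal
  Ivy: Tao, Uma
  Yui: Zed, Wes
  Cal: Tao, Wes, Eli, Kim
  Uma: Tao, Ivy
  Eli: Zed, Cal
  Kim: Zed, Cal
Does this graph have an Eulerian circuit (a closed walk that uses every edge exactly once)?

Yes

Degrees: Xia:4, Ned:2, Tao:4, Zed:4, Wes:4, Ivy:2, Yui:2, Cal:4, Uma:2, Eli:2, Kim:2
Every vertex has even degree and the edges form a single connected piece, so an Eulerian circuit exists.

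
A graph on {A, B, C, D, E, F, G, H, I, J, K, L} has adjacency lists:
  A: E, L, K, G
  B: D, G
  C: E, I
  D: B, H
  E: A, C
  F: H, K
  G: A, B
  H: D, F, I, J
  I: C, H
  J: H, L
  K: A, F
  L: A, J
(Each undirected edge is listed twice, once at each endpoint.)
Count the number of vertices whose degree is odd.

0

Degrees: A:4, B:2, C:2, D:2, E:2, F:2, G:2, H:4, I:2, J:2, K:2, L:2
Odd-degree vertices: none.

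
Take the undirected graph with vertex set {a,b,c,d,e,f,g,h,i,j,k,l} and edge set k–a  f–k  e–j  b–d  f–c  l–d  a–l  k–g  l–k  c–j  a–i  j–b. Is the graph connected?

Component: {h}
Component: {a, b, c, d, e, f, g, i, j, k, l}
No edge joins these 2 groups, so the graph is disconnected.

No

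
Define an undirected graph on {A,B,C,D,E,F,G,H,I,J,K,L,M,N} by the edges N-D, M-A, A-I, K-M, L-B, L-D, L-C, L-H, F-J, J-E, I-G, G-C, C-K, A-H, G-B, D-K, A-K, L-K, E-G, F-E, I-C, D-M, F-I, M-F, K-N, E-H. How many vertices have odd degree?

Degrees: A:4, B:2, C:4, D:4, E:4, F:4, G:4, H:3, I:4, J:2, K:6, L:5, M:4, N:2
Odd-degree vertices: H, L.

2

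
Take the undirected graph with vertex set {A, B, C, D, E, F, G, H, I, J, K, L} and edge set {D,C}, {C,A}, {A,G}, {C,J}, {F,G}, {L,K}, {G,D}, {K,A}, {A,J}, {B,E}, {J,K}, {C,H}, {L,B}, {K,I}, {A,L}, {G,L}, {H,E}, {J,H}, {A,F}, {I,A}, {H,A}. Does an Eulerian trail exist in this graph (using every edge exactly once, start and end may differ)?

Yes

Degrees: A:8, B:2, C:4, D:2, E:2, F:2, G:4, H:4, I:2, J:4, K:4, L:4
Odd-degree vertices: none (0 total).
With 0 odd-degree vertices and all edges in one connected piece, an Eulerian trail exists.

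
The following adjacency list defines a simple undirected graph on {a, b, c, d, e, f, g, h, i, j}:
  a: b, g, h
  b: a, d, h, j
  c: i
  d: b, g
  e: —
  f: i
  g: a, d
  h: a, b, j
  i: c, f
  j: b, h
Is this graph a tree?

|V| = 10, |E| = 10.
It is not connected, so it is not a tree.

No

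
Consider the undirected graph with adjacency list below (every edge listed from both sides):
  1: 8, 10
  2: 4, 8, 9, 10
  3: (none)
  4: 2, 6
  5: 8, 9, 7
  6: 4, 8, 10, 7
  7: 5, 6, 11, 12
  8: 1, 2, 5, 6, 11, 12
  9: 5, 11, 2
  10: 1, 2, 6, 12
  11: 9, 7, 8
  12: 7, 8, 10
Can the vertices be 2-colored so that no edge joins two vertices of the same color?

Yes

Partition the vertices as {3, 4, 7, 8, 9, 10} vs {1, 2, 5, 6, 11, 12}. Each listed edge has one endpoint in each part, so the graph is bipartite.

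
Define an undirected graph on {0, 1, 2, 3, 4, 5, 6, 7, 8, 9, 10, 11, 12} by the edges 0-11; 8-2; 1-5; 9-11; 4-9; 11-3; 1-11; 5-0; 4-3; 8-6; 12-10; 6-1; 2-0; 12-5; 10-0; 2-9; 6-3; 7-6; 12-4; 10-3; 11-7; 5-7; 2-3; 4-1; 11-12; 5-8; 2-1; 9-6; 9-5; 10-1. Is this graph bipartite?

Yes

A valid 2-coloring puts {2, 4, 5, 6, 10, 11} on one side and {0, 1, 3, 7, 8, 9, 12} on the other; every edge crosses between the two sides.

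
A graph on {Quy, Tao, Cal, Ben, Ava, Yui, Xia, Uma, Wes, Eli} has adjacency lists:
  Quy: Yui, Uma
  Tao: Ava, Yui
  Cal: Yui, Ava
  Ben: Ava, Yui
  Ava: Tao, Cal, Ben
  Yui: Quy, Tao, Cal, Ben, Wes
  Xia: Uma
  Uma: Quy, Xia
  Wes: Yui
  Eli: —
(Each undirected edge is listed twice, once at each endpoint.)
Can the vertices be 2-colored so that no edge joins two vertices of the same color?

A valid 2-coloring puts {Ava, Yui, Uma, Eli} on one side and {Quy, Tao, Cal, Ben, Xia, Wes} on the other; every edge crosses between the two sides.

Yes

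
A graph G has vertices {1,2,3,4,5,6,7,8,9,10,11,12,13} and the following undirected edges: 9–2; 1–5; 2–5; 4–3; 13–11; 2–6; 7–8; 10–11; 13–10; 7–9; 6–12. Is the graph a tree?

|V| = 13, |E| = 11.
It is not connected, so it is not a tree.

No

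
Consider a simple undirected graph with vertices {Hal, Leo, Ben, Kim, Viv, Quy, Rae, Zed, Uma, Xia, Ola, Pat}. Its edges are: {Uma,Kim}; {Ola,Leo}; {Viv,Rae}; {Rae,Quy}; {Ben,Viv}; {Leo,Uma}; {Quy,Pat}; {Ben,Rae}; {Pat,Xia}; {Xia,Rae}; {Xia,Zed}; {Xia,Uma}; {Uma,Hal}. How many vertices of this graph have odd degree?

Degrees: Hal:1, Leo:2, Ben:2, Kim:1, Viv:2, Quy:2, Rae:4, Zed:1, Uma:4, Xia:4, Ola:1, Pat:2
Odd-degree vertices: Hal, Kim, Zed, Ola.

4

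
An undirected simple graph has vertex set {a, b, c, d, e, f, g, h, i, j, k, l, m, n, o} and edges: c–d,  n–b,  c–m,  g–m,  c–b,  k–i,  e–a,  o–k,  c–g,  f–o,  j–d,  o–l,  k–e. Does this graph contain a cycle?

Yes

|V| = 15, |E| = 13, number of components = 3.
One cycle is c-g-m-c.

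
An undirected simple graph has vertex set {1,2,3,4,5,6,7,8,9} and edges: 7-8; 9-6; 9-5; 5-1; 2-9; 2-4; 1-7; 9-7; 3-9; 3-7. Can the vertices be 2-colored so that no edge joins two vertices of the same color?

No

7-3-9-7 is an odd cycle (length 3), and a bipartite graph can contain only even cycles.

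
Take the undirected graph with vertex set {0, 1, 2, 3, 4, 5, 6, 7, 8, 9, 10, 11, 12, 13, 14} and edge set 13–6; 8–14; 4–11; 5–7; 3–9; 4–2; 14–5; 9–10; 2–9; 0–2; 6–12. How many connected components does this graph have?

Component: {1}
Component: {6, 12, 13}
Component: {5, 7, 8, 14}
Component: {0, 2, 3, 4, 9, 10, 11}

4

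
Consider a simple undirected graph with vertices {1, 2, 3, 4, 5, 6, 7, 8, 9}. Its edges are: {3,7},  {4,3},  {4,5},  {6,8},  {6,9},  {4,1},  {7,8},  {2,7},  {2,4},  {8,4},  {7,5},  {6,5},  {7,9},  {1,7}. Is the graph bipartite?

Yes

A valid 2-coloring puts {4, 6, 7} on one side and {1, 2, 3, 5, 8, 9} on the other; every edge crosses between the two sides.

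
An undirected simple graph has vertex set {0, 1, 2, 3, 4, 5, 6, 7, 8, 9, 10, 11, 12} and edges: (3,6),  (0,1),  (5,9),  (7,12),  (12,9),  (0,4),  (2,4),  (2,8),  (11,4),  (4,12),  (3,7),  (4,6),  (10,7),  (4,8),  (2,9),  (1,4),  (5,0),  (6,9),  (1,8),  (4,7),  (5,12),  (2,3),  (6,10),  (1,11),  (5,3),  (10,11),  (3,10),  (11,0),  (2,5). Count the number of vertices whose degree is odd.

4

Degrees: 0:4, 1:4, 2:5, 3:5, 4:8, 5:5, 6:4, 7:4, 8:3, 9:4, 10:4, 11:4, 12:4
Odd-degree vertices: 2, 3, 5, 8.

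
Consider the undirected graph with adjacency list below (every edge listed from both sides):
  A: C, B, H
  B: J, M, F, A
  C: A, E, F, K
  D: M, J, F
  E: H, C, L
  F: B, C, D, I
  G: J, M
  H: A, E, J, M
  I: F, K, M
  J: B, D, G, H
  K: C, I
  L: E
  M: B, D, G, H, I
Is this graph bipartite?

Yes

Partition the vertices as {B, C, D, G, H, I, L} vs {A, E, F, J, K, M}. Each listed edge has one endpoint in each part, so the graph is bipartite.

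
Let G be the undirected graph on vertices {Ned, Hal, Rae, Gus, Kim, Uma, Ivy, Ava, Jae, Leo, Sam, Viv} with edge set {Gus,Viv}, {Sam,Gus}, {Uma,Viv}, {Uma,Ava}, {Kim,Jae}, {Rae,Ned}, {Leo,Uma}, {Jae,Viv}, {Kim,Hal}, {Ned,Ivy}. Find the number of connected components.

Component: {Ned, Rae, Ivy}
Component: {Hal, Gus, Kim, Uma, Ava, Jae, Leo, Sam, Viv}

2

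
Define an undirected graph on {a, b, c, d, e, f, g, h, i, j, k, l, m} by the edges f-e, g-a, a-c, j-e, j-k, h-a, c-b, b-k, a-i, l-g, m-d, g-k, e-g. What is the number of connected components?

2

Component: {d, m}
Component: {a, b, c, e, f, g, h, i, j, k, l}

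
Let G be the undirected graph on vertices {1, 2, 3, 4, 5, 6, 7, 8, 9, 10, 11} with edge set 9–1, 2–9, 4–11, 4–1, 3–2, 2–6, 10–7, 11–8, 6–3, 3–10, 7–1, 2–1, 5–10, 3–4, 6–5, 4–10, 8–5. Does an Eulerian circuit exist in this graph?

Degrees: 1:4, 2:4, 3:4, 4:4, 5:3, 6:3, 7:2, 8:2, 9:2, 10:4, 11:2
Vertices with odd degree: 5, 6. An Eulerian circuit requires all degrees even.

No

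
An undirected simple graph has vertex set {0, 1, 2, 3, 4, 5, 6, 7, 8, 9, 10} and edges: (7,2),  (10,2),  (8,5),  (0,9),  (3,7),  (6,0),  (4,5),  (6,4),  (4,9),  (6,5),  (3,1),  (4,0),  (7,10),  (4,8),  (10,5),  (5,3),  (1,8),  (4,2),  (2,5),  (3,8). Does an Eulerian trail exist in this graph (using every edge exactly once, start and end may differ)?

No

Degrees: 0:3, 1:2, 2:4, 3:4, 4:6, 5:6, 6:3, 7:3, 8:4, 9:2, 10:3
Odd-degree vertices: 0, 6, 7, 10 (4 total).
With 4 odd-degree vertices (more than two), no single trail can use every edge.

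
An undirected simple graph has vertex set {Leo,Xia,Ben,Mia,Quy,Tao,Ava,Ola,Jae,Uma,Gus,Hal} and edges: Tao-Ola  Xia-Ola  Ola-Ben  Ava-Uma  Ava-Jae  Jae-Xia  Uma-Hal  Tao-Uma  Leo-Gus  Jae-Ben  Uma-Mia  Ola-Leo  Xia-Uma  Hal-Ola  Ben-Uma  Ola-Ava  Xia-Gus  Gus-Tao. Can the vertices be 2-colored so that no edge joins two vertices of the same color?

Yes

Partition the vertices as {Quy, Ola, Jae, Uma, Gus} vs {Leo, Xia, Ben, Mia, Tao, Ava, Hal}. Each listed edge has one endpoint in each part, so the graph is bipartite.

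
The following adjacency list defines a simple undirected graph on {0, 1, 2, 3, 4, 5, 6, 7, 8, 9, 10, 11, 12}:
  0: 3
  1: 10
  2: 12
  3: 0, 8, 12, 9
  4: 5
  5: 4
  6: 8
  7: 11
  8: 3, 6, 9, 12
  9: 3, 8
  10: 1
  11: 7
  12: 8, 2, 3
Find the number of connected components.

Component: {1, 10}
Component: {4, 5}
Component: {7, 11}
Component: {0, 2, 3, 6, 8, 9, 12}

4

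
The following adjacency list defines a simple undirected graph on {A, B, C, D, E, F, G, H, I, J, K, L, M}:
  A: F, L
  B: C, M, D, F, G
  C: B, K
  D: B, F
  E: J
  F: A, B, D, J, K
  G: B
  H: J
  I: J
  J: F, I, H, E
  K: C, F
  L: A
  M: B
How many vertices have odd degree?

8

Degrees: A:2, B:5, C:2, D:2, E:1, F:5, G:1, H:1, I:1, J:4, K:2, L:1, M:1
Odd-degree vertices: B, E, F, G, H, I, L, M.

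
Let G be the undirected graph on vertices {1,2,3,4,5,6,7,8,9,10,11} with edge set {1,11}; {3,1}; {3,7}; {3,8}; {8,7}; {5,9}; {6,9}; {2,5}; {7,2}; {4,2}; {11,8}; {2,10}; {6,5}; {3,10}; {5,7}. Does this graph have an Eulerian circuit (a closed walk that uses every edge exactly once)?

No

Degrees: 1:2, 2:4, 3:4, 4:1, 5:4, 6:2, 7:4, 8:3, 9:2, 10:2, 11:2
Vertices with odd degree: 4, 8. An Eulerian circuit requires all degrees even.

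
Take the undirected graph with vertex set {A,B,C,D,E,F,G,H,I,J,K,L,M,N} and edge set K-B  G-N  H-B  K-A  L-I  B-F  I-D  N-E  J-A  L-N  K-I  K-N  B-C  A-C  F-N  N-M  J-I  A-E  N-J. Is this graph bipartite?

Partition the vertices as {C, D, E, F, G, H, J, K, L, M} vs {A, B, I, N}. Each listed edge has one endpoint in each part, so the graph is bipartite.

Yes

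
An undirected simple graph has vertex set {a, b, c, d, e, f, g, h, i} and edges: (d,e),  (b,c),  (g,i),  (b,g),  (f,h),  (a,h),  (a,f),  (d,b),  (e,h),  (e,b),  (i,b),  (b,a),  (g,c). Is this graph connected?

Yes

A breadth-first search from a visits a, b, h, f, i, c, d, g, e — all 9 vertices — so the graph is connected.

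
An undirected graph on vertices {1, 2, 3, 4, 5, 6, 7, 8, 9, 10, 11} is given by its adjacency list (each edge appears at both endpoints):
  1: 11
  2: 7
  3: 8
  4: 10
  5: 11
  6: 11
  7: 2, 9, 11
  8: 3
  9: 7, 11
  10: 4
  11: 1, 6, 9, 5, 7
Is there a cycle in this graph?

Yes

|V| = 11, |E| = 9, number of components = 3.
One cycle is 11-7-9-11.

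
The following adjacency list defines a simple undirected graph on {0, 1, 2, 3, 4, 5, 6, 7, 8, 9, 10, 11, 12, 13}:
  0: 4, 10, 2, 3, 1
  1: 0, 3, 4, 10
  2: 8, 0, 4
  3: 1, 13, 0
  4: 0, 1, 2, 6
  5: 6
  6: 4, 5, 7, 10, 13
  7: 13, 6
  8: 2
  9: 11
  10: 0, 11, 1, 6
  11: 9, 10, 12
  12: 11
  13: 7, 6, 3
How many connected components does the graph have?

Component: {0, 1, 2, 3, 4, 5, 6, 7, 8, 9, 10, 11, 12, 13}

1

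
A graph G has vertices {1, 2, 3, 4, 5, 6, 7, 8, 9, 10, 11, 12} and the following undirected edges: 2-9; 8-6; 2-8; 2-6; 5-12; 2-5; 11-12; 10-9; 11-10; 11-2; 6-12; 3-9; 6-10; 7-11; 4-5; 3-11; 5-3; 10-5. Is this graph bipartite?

No

2-8-6-2 is an odd cycle (length 3), and a bipartite graph can contain only even cycles.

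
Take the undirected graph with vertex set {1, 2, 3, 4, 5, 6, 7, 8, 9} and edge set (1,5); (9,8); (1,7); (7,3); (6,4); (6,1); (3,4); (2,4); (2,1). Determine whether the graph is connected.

No

Component: {8, 9}
Component: {1, 2, 3, 4, 5, 6, 7}
There are 2 separate components, so the graph is not connected.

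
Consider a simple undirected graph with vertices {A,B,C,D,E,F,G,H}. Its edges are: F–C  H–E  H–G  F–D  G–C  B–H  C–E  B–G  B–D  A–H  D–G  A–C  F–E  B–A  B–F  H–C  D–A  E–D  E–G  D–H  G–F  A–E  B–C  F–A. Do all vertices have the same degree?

Yes

Degrees: A:6, B:6, C:6, D:6, E:6, F:6, G:6, H:6
Every vertex has degree 6, so the graph is 6-regular.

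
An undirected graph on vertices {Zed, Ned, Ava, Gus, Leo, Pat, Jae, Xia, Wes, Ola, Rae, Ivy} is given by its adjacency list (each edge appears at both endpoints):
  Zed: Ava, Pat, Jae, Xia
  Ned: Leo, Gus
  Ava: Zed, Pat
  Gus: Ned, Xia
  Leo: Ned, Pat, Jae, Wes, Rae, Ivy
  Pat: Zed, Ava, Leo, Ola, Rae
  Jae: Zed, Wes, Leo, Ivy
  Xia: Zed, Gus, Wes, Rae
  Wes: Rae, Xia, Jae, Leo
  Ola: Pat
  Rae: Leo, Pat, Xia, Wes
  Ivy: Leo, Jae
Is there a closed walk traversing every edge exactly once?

Degrees: Zed:4, Ned:2, Ava:2, Gus:2, Leo:6, Pat:5, Jae:4, Xia:4, Wes:4, Ola:1, Rae:4, Ivy:2
Vertices with odd degree: Pat, Ola. An Eulerian circuit requires all degrees even.

No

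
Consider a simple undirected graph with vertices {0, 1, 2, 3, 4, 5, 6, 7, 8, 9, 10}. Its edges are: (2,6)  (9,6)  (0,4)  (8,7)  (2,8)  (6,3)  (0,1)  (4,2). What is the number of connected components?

Component: {5}
Component: {10}
Component: {0, 1, 2, 3, 4, 6, 7, 8, 9}

3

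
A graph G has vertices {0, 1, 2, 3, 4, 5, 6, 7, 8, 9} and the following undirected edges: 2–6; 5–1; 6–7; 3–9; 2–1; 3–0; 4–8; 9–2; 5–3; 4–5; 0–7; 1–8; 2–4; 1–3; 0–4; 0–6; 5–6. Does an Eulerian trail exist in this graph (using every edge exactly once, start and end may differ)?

Degrees: 0:4, 1:4, 2:4, 3:4, 4:4, 5:4, 6:4, 7:2, 8:2, 9:2
Odd-degree vertices: none (0 total).
With 0 odd-degree vertices and all edges in one connected piece, an Eulerian trail exists.

Yes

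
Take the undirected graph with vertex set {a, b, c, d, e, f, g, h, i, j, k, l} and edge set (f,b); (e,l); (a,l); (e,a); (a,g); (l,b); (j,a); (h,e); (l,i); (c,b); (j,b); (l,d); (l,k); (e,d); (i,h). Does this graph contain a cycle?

Yes

The graph has 12 vertices, 15 edges, and 1 connected component.
Since 15 > 12 - 1, a cycle must exist; for instance a-l-b-j-a.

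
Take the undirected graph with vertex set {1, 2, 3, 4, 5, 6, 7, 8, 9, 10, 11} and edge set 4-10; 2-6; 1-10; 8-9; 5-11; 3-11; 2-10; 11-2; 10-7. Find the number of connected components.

2

Component: {8, 9}
Component: {1, 2, 3, 4, 5, 6, 7, 10, 11}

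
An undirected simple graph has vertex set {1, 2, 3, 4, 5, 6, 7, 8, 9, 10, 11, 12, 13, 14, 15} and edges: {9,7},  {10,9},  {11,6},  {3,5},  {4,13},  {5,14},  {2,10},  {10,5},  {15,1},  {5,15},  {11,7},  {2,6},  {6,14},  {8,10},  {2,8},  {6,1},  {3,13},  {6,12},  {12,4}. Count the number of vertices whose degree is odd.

Degrees: 1:2, 2:3, 3:2, 4:2, 5:4, 6:5, 7:2, 8:2, 9:2, 10:4, 11:2, 12:2, 13:2, 14:2, 15:2
Odd-degree vertices: 2, 6.

2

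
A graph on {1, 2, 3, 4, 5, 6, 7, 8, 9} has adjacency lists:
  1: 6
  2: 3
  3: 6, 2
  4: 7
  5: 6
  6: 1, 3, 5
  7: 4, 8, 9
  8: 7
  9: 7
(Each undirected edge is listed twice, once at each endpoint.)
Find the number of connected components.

Component: {4, 7, 8, 9}
Component: {1, 2, 3, 5, 6}

2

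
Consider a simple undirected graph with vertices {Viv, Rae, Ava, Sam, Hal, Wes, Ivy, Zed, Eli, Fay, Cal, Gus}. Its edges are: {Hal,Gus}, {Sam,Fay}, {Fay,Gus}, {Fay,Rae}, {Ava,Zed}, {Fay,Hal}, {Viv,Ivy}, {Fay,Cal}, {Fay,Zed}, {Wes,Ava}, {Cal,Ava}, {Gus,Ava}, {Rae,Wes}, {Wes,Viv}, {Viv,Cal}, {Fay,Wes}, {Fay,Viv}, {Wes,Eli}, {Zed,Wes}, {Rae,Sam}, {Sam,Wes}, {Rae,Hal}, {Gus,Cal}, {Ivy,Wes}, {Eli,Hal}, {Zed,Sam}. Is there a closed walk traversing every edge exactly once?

Yes

Degrees: Viv:4, Rae:4, Ava:4, Sam:4, Hal:4, Wes:8, Ivy:2, Zed:4, Eli:2, Fay:8, Cal:4, Gus:4
All degrees are even and the non-isolated vertices are connected — an Eulerian circuit exists.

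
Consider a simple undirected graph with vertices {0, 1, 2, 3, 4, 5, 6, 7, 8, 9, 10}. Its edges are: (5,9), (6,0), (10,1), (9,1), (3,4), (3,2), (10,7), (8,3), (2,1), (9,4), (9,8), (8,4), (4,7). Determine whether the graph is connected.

Component: {0, 6}
Component: {1, 2, 3, 4, 5, 7, 8, 9, 10}
No edge joins these 2 groups, so the graph is disconnected.

No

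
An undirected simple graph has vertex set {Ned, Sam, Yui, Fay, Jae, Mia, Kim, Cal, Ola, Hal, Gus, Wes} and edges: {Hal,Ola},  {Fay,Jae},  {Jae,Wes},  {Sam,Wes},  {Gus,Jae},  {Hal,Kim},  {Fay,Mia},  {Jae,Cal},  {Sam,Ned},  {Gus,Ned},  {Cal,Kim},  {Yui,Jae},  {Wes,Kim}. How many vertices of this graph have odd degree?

Degrees: Ned:2, Sam:2, Yui:1, Fay:2, Jae:5, Mia:1, Kim:3, Cal:2, Ola:1, Hal:2, Gus:2, Wes:3
Odd-degree vertices: Yui, Jae, Mia, Kim, Ola, Wes.

6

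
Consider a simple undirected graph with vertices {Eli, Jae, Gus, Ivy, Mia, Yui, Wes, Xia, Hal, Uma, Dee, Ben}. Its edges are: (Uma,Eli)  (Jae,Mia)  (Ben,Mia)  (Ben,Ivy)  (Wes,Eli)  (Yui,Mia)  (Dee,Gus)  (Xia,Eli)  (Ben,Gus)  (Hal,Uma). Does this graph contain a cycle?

No

|V| = 12, |E| = 10, number of components = 2.
A forest on 12 vertices with 2 components has exactly 10 edges, which matches — so no cycle.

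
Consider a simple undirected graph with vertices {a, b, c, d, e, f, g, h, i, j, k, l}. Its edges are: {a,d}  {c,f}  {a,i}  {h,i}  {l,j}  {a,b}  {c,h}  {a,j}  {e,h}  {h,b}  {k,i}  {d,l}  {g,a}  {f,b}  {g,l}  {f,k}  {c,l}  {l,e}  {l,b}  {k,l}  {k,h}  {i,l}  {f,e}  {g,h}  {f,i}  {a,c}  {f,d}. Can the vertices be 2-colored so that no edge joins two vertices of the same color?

The cycle k-i-l-k has length 3, which is odd, so the graph is not bipartite.

No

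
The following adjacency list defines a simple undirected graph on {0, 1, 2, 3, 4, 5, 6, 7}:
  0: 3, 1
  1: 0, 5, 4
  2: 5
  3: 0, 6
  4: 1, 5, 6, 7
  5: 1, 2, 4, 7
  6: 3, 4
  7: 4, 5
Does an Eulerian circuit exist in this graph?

Degrees: 0:2, 1:3, 2:1, 3:2, 4:4, 5:4, 6:2, 7:2
Vertices with odd degree: 1, 2. An Eulerian circuit requires all degrees even.

No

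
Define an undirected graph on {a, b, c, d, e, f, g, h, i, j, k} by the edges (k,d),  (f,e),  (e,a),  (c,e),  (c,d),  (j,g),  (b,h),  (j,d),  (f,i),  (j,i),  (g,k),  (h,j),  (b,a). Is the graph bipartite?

No

The cycle h-b-a-e-f-i-j-h has length 7, which is odd, so the graph is not bipartite.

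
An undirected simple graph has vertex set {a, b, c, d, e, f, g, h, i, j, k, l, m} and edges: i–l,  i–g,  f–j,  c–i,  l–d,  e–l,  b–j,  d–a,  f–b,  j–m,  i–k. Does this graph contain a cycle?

Yes

The graph has 13 vertices, 11 edges, and 3 connected components.
One cycle is b-j-f-b.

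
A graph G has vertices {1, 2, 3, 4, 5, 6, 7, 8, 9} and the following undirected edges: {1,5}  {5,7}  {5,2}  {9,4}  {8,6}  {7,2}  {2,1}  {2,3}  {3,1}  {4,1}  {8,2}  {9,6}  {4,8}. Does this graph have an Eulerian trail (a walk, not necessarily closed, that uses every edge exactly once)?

No

Degrees: 1:4, 2:5, 3:2, 4:3, 5:3, 6:2, 7:2, 8:3, 9:2
Odd-degree vertices: 2, 4, 5, 8 (4 total).
An Eulerian trail requires 0 or 2 odd-degree vertices; here there are 4.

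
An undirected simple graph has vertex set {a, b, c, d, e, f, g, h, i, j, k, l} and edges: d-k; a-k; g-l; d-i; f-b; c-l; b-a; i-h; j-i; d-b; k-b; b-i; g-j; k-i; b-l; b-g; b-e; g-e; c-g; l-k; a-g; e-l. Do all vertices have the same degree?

Degrees: a:3, b:8, c:2, d:3, e:3, f:1, g:6, h:1, i:5, j:2, k:5, l:5
Vertex f has degree 1 while b has degree 8, so the graph is not regular.

No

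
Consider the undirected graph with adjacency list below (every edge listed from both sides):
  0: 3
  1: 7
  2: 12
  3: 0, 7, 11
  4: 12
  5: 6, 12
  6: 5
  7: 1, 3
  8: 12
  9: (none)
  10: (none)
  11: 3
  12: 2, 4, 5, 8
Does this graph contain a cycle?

The graph has 13 vertices, 9 edges, and 4 connected components.
Since 9 = 13 - 4, the graph is a forest and contains no cycle.

No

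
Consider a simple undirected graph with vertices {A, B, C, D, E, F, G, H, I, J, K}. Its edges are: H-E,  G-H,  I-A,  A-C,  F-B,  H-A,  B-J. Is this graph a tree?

No

The graph has 11 vertices and 7 edges.
It splits into 4 components, so it cannot be a tree.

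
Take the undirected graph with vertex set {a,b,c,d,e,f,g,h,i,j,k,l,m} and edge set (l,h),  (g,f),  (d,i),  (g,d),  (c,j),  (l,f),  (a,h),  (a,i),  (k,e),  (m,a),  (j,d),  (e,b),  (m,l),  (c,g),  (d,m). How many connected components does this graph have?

Component: {b, e, k}
Component: {a, c, d, f, g, h, i, j, l, m}

2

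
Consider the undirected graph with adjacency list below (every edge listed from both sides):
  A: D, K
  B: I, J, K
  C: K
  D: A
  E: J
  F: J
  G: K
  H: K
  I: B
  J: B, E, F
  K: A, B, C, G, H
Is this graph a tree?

|V| = 11, |E| = 10.
Connected and |E| = |V| - 1, which characterizes a tree.

Yes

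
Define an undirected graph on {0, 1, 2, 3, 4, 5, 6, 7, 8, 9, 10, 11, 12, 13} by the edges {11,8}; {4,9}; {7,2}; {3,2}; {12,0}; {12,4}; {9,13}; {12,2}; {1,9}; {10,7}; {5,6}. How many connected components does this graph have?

Component: {5, 6}
Component: {8, 11}
Component: {0, 1, 2, 3, 4, 7, 9, 10, 12, 13}

3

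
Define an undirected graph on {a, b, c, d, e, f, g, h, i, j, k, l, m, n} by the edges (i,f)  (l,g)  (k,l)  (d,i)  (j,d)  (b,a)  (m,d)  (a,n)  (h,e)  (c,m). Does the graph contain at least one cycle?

No

|V| = 14, |E| = 10, number of components = 4.
A forest on 14 vertices with 4 components has exactly 10 edges, which matches — so no cycle.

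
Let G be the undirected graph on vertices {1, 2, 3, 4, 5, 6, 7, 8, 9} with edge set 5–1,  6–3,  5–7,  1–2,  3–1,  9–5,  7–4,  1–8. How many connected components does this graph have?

Component: {1, 2, 3, 4, 5, 6, 7, 8, 9}

1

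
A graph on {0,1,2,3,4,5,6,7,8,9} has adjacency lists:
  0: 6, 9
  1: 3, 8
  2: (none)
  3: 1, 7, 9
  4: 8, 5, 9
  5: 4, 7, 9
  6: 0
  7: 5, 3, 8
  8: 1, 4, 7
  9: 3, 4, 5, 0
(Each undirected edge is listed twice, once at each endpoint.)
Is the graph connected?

Component: {2}
Component: {0, 1, 3, 4, 5, 6, 7, 8, 9}
No edge joins these 2 groups, so the graph is disconnected.

No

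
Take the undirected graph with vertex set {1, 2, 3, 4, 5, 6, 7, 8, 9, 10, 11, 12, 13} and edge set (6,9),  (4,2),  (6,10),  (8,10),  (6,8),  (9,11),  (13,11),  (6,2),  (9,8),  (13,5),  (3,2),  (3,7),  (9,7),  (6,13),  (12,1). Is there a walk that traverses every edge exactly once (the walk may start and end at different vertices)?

No

Degrees: 1:1, 2:3, 3:2, 4:1, 5:1, 6:5, 7:2, 8:3, 9:4, 10:2, 11:2, 12:1, 13:3
Odd-degree vertices: 1, 2, 4, 5, 6, 8, 12, 13 (8 total).
With 8 odd-degree vertices (more than two), no single trail can use every edge.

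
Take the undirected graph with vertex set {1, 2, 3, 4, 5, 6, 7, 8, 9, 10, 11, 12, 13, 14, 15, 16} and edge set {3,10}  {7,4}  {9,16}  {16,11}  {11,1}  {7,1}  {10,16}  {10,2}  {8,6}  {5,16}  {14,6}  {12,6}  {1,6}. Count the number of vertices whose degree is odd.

Degrees: 1:3, 2:1, 3:1, 4:1, 5:1, 6:4, 7:2, 8:1, 9:1, 10:3, 11:2, 12:1, 13:0, 14:1, 15:0, 16:4
Odd-degree vertices: 1, 2, 3, 4, 5, 8, 9, 10, 12, 14.

10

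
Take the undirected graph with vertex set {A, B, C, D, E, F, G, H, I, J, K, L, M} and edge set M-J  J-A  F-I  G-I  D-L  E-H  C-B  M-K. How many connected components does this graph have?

5

Component: {B, C}
Component: {D, L}
Component: {E, H}
Component: {F, G, I}
Component: {A, J, K, M}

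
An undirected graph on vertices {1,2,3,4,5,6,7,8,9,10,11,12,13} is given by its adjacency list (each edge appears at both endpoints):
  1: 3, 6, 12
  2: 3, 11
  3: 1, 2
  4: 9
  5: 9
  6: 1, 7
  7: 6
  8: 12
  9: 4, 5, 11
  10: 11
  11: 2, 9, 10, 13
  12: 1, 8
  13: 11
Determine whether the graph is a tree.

The graph has 13 vertices and 12 edges.
Connected and |E| = |V| - 1, which characterizes a tree.

Yes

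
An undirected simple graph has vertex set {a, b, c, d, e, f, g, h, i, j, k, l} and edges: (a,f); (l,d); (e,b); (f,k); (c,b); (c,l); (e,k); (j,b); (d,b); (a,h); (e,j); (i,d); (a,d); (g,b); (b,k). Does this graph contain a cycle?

The graph has 12 vertices, 15 edges, and 1 connected component.
Since 15 > 12 - 1, a cycle must exist; for instance a-d-l-c-b-e-k-f-a.

Yes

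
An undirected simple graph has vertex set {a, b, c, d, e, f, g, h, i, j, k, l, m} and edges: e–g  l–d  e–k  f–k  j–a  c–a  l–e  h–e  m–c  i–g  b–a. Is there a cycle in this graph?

No

|V| = 13, |E| = 11, number of components = 2.
A forest on 13 vertices with 2 components has exactly 11 edges, which matches — so no cycle.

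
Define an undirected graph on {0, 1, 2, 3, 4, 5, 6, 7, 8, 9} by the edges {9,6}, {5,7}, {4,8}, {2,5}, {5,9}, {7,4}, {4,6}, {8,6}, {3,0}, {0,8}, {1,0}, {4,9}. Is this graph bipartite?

The cycle 4-6-9-4 has length 3, which is odd, so the graph is not bipartite.

No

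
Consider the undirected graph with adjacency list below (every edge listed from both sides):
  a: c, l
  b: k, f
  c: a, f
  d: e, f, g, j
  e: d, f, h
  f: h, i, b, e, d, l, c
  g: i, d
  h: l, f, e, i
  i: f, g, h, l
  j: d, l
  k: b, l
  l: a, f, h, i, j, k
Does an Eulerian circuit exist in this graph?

Degrees: a:2, b:2, c:2, d:4, e:3, f:7, g:2, h:4, i:4, j:2, k:2, l:6
e, f have odd degree; an Eulerian circuit needs every degree to be even, so none exists.

No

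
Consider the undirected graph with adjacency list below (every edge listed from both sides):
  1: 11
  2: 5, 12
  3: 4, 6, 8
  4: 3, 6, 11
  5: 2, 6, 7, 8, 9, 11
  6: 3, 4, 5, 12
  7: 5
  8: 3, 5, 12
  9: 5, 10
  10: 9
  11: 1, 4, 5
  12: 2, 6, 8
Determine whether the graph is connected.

Starting from 1 and exploring outward reaches every vertex (1, 11, 5, 4, 6, 8, 7, 2, 9, 3, 12, 10); the graph is connected.

Yes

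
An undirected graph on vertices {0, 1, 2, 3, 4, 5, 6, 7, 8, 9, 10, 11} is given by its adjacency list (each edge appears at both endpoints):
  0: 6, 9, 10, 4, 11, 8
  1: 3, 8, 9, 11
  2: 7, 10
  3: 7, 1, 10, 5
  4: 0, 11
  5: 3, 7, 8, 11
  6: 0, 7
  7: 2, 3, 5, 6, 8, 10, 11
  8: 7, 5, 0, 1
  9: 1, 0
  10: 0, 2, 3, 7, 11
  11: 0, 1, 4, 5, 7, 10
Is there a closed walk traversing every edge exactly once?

Degrees: 0:6, 1:4, 2:2, 3:4, 4:2, 5:4, 6:2, 7:7, 8:4, 9:2, 10:5, 11:6
7, 10 have odd degree; an Eulerian circuit needs every degree to be even, so none exists.

No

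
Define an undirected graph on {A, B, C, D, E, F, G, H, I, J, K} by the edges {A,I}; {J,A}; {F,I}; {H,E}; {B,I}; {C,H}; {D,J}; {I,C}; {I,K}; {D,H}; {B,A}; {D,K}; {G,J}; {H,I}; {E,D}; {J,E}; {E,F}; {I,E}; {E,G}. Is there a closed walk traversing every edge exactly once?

No

Degrees: A:3, B:2, C:2, D:4, E:6, F:2, G:2, H:4, I:7, J:4, K:2
Vertices with odd degree: A, I. An Eulerian circuit requires all degrees even.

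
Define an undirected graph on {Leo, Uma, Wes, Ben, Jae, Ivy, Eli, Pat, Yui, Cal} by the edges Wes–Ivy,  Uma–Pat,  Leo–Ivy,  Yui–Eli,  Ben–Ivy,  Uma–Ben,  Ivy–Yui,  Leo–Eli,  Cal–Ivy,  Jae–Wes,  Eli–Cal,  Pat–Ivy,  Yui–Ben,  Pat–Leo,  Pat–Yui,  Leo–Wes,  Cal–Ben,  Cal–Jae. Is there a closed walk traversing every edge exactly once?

No

Degrees: Leo:4, Uma:2, Wes:3, Ben:4, Jae:2, Ivy:6, Eli:3, Pat:4, Yui:4, Cal:4
Wes, Eli have odd degree; an Eulerian circuit needs every degree to be even, so none exists.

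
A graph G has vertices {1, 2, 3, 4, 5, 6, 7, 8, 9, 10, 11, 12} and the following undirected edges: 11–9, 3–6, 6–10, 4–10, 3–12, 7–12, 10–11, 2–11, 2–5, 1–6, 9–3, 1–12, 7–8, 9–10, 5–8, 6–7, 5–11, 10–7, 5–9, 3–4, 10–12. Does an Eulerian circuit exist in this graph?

Degrees: 1:2, 2:2, 3:4, 4:2, 5:4, 6:4, 7:4, 8:2, 9:4, 10:6, 11:4, 12:4
Every vertex has even degree and the edges form a single connected piece, so an Eulerian circuit exists.

Yes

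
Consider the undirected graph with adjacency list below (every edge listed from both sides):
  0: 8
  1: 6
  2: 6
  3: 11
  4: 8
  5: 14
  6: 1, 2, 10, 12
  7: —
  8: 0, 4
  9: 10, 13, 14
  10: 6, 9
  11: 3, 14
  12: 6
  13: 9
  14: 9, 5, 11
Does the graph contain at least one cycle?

No

|V| = 15, |E| = 12, number of components = 3.
A forest on 15 vertices with 3 components has exactly 12 edges, which matches — so no cycle.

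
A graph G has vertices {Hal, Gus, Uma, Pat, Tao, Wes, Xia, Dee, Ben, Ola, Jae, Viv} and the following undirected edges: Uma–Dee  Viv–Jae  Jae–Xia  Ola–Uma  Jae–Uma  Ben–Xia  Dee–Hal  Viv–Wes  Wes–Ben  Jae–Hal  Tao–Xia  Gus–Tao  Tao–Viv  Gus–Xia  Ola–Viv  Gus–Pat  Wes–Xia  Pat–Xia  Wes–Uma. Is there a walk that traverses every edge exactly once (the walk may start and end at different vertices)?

Degrees: Hal:2, Gus:3, Uma:4, Pat:2, Tao:3, Wes:4, Xia:6, Dee:2, Ben:2, Ola:2, Jae:4, Viv:4
Odd-degree vertices: Gus, Tao (2 total).
With 2 odd-degree vertices and all edges in one connected piece, an Eulerian trail exists (from Gus to Tao).

Yes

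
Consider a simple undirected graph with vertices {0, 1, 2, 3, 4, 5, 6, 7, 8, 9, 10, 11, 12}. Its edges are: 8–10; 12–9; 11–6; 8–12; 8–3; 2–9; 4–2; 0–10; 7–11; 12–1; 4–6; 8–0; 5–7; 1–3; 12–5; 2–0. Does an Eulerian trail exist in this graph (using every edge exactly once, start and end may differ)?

Yes

Degrees: 0:3, 1:2, 2:3, 3:2, 4:2, 5:2, 6:2, 7:2, 8:4, 9:2, 10:2, 11:2, 12:4
Odd-degree vertices: 0, 2 (2 total).
The non-isolated vertices are connected and exactly 2 have odd degree, so an Eulerian trail exists (from 0 to 2).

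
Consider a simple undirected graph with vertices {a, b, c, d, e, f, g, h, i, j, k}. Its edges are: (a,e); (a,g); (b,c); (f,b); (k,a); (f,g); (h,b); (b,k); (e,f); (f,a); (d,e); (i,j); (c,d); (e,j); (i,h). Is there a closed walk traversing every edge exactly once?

Yes

Degrees: a:4, b:4, c:2, d:2, e:4, f:4, g:2, h:2, i:2, j:2, k:2
All degrees are even and the non-isolated vertices are connected — an Eulerian circuit exists.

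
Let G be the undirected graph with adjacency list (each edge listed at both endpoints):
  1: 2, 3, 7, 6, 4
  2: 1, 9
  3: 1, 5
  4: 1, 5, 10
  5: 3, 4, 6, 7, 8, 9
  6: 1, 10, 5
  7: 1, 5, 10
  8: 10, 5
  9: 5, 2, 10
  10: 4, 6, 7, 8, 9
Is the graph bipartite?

No

The cycle 9-2-1-6-10-9 has length 5, which is odd, so the graph is not bipartite.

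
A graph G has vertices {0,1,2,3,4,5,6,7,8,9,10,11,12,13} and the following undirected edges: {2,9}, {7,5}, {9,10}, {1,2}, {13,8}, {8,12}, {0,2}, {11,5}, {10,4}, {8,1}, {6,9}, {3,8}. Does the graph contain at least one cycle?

The graph has 14 vertices, 12 edges, and 2 connected components.
Since 12 = 14 - 2, the graph is a forest and contains no cycle.

No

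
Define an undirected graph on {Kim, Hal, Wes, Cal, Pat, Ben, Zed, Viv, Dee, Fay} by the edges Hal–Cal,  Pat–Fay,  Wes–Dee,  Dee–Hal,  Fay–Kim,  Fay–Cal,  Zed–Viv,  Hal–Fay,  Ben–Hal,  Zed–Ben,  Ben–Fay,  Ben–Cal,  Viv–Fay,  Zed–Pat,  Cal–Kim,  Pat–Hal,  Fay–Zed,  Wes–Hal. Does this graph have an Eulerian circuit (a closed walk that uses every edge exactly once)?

No

Degrees: Kim:2, Hal:6, Wes:2, Cal:4, Pat:3, Ben:4, Zed:4, Viv:2, Dee:2, Fay:7
Vertices with odd degree: Pat, Fay. An Eulerian circuit requires all degrees even.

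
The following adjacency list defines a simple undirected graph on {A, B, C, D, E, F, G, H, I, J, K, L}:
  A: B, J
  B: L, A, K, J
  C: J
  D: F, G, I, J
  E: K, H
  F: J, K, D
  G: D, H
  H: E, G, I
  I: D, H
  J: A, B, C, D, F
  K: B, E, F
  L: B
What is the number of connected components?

Component: {A, B, C, D, E, F, G, H, I, J, K, L}

1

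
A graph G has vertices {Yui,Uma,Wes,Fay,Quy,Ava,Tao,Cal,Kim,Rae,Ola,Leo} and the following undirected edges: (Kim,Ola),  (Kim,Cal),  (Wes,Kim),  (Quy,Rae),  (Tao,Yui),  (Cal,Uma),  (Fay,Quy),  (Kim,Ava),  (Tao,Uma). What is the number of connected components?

Component: {Leo}
Component: {Fay, Quy, Rae}
Component: {Yui, Uma, Wes, Ava, Tao, Cal, Kim, Ola}

3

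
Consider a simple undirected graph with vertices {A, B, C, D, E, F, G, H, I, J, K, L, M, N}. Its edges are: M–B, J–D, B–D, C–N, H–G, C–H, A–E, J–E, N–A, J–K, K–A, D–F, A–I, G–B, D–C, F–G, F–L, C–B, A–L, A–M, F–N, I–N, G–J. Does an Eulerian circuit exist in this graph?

Yes

Degrees: A:6, B:4, C:4, D:4, E:2, F:4, G:4, H:2, I:2, J:4, K:2, L:2, M:2, N:4
Every vertex has even degree and the edges form a single connected piece, so an Eulerian circuit exists.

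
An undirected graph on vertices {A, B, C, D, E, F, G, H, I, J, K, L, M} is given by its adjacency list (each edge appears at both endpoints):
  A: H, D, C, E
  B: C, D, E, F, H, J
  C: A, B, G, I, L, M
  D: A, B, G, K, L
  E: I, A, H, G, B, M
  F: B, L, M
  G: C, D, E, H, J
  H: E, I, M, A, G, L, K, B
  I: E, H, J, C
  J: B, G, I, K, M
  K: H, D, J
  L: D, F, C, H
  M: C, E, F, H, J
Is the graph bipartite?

No

H-E-M-H is an odd cycle (length 3), and a bipartite graph can contain only even cycles.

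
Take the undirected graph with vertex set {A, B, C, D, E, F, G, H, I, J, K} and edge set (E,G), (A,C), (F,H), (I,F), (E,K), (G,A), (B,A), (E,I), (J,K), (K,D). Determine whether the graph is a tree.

The graph has 11 vertices and 10 edges.
It is connected with exactly 10 edges, hence acyclic — it is a tree.

Yes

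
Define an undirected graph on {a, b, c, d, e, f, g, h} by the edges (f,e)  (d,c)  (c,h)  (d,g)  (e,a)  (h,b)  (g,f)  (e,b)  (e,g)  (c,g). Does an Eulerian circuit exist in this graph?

No

Degrees: a:1, b:2, c:3, d:2, e:4, f:2, g:4, h:2
Vertices with odd degree: a, c. An Eulerian circuit requires all degrees even.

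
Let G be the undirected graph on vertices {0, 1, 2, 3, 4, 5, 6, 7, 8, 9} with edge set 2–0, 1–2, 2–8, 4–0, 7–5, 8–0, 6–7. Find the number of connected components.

4

Component: {3}
Component: {9}
Component: {5, 6, 7}
Component: {0, 1, 2, 4, 8}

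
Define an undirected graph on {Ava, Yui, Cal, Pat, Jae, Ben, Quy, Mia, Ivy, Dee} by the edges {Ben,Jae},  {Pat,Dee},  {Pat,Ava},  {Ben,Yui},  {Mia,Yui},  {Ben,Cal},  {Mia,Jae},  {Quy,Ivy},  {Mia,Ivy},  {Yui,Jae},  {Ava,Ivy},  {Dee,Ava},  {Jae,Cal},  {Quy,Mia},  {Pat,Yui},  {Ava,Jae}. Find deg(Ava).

Neighbors of Ava: Pat, Jae, Ivy, Dee.

4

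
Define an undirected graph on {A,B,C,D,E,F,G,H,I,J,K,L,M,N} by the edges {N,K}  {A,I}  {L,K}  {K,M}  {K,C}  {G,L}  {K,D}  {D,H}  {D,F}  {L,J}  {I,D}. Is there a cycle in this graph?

No

|V| = 14, |E| = 11, number of components = 3.
Since 11 = 14 - 3, the graph is a forest and contains no cycle.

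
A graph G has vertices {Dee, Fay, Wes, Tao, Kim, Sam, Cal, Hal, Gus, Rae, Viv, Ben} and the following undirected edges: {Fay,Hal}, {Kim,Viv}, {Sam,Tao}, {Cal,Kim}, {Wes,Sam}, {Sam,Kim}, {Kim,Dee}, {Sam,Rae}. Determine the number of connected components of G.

Component: {Gus}
Component: {Ben}
Component: {Fay, Hal}
Component: {Dee, Wes, Tao, Kim, Sam, Cal, Rae, Viv}

4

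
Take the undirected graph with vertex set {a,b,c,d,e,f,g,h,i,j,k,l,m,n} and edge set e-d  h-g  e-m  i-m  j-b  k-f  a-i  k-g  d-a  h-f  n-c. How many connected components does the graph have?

Component: {l}
Component: {b, j}
Component: {c, n}
Component: {f, g, h, k}
Component: {a, d, e, i, m}

5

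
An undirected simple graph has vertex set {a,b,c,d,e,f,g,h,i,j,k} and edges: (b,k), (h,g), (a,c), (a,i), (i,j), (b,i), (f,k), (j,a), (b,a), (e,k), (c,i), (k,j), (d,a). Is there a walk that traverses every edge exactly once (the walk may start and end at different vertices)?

No

Degrees: a:5, b:3, c:2, d:1, e:1, f:1, g:1, h:1, i:4, j:3, k:4
Odd-degree vertices: a, b, d, e, f, g, h, j (8 total).
An Eulerian trail requires 0 or 2 odd-degree vertices; here there are 8.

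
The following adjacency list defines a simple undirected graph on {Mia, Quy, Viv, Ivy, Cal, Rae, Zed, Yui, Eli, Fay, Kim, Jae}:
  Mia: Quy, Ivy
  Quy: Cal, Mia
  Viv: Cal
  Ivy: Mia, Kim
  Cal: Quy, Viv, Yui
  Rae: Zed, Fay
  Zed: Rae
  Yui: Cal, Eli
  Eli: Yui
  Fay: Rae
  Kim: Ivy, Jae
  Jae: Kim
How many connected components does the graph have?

Component: {Rae, Zed, Fay}
Component: {Mia, Quy, Viv, Ivy, Cal, Yui, Eli, Kim, Jae}

2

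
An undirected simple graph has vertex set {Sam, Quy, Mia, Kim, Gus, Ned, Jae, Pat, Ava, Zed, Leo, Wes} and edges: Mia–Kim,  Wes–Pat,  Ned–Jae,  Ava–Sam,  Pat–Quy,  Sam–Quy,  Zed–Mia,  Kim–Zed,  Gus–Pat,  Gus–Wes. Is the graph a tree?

|V| = 12, |E| = 10.
It splits into 4 components, so it cannot be a tree.

No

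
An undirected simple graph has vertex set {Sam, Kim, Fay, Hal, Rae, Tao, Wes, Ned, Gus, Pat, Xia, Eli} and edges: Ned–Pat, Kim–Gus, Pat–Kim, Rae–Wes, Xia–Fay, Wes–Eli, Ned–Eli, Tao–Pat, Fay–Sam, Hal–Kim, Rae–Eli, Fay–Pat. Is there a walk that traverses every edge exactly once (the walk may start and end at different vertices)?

Degrees: Sam:1, Kim:3, Fay:3, Hal:1, Rae:2, Tao:1, Wes:2, Ned:2, Gus:1, Pat:4, Xia:1, Eli:3
Odd-degree vertices: Sam, Kim, Fay, Hal, Tao, Gus, Xia, Eli (8 total).
An Eulerian trail requires 0 or 2 odd-degree vertices; here there are 8.

No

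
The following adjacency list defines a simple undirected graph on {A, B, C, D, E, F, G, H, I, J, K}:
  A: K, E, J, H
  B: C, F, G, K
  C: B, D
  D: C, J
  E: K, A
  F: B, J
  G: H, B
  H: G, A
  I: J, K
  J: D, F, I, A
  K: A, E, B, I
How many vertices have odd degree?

0

Degrees: A:4, B:4, C:2, D:2, E:2, F:2, G:2, H:2, I:2, J:4, K:4
Odd-degree vertices: none.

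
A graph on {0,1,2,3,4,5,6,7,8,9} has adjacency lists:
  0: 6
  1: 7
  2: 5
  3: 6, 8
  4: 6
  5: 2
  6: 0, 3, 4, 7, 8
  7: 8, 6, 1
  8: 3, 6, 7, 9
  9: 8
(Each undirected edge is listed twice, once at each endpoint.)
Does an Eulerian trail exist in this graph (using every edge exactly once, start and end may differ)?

Degrees: 0:1, 1:1, 2:1, 3:2, 4:1, 5:1, 6:5, 7:3, 8:4, 9:1
Odd-degree vertices: 0, 1, 2, 4, 5, 6, 7, 9 (8 total).
An Eulerian trail requires 0 or 2 odd-degree vertices; here there are 8.

No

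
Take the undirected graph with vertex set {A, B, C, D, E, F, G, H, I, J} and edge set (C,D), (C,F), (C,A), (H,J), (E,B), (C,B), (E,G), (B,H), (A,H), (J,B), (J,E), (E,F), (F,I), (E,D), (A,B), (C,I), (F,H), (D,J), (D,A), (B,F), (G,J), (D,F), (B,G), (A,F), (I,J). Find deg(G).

Neighbors of G: B, E, J.

3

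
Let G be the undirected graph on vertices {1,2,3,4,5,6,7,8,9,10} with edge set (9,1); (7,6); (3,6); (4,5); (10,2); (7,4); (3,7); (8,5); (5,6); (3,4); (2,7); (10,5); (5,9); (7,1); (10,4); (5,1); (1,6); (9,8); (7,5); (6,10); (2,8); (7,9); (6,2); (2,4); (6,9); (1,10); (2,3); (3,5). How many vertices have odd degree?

Degrees: 1:5, 2:6, 3:5, 4:5, 5:8, 6:7, 7:7, 8:3, 9:5, 10:5
Odd-degree vertices: 1, 3, 4, 6, 7, 8, 9, 10.

8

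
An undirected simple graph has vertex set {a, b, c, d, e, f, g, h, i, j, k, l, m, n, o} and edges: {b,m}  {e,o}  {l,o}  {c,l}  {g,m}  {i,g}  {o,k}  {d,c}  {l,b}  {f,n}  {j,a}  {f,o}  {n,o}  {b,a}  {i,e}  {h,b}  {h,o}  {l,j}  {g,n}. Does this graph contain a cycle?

Yes

The graph has 15 vertices, 19 edges, and 1 connected component.
One cycle is a-j-l-o-e-i-g-m-b-a.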